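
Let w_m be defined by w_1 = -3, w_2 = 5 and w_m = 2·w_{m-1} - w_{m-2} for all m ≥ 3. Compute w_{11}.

w_3 = 13; w_4 = 21; w_5 = 29; w_6 = 37; w_7 = 45; w_8 = 53; w_9 = 61; w_{10} = 69; w_{11} = 77.
(Characteristic roots are 1 and 1.)

77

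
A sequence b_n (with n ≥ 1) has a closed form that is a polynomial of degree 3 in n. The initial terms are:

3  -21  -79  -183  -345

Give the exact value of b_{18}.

1st diffs: -24, -58, -104, -162.
2nd diffs: -34, -46, -58.
3rd diffs: -12, -12 (constant).
Newton forward-difference form: b_n = 3 + (-24)·C(n-1,1) + (-34)·C(n-1,2) + (-12)·C(n-1,3).
At n = 18: n-1 = 17, so b_{18} = 3 - 408 - 4624 - 8160 = -13189.

-13189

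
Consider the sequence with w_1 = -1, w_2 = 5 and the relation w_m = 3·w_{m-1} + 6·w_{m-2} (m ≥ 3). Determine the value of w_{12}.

Iterate the recurrence:
w_3 = 9;  w_4 = 57;  w_5 = 225;  w_6 = 1017;  w_7 = 4401;  w_8 = 19305;  w_9 = 84321;  w_{10} = 368793;  w_{11} = 1612305;  w_{12} = 7049673.

7049673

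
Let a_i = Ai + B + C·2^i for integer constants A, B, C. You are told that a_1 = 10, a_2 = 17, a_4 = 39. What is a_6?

The three given values yield: A + B + 2C = 10; 2A + B + 4C = 17; 4A + B + 16C = 39.
Subtracting the first from the second: A + 2C = 7.
Subtracting the second from the third: 2A + 12C = 22.
Solving: C = 1, A = 5, then B = 3.
Hence a_6 = 5·6 + 3 + 1·64 = 97.

97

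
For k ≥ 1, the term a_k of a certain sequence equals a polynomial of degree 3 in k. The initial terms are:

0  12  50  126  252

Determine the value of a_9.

1496

1st diffs: 12, 38, 76, 126.
2nd diffs: 26, 38, 50.
3rd diffs: 12, 12 (constant).
So a_k = 2k^3 + k^2 - 5k + 2.
Evaluating at k = 9 gives a_9 = 1496.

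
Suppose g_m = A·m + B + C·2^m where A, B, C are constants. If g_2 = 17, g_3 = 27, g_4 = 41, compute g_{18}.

262253

Plug in m = 2, 3, 4: 2A + B + 4C = 17; 3A + B + 8C = 27; 4A + B + 16C = 41.
Subtracting the first from the second: A + 4C = 10.
Subtracting the second from the third: A + 8C = 14.
Solving: C = 1, A = 6, then B = 1.
Hence g_{18} = 6·18 + 1 + 1·262144 = 262253.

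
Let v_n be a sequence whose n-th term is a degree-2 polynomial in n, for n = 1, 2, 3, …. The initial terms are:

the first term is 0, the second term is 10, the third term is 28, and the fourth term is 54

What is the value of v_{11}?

460

1st diffs: 10, 18, 26.
2nd diffs: 8, 8 (constant).
Newton forward-difference form: v_n = 10·C(n-1,1) + 8·C(n-1,2).
At n = 11: n-1 = 10, so v_{11} = 100 + 360 = 460.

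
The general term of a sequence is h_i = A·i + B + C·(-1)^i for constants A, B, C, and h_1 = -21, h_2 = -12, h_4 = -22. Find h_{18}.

At i = 1, 2, 4: A + B - C = -21; 2A + B + C = -12; 4A + B + C = -22.
Subtracting the first from the second: A + 2C = 9.
Subtracting the second from the third: 2A = -10.
Solving: C = 7, A = -5, then B = -9.
Therefore h_{18} = -90 + (-9) + 7·1 = -92.

-92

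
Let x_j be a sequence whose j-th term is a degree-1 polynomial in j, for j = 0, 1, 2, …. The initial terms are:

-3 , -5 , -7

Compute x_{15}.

-33

1st diffs: -2, -2 (constant).
So x_j = -2j - 3.
Evaluating at j = 15 gives x_{15} = -33.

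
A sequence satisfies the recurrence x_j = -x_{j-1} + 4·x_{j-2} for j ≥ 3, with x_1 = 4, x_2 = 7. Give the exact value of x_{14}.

38747

Step forward from the initial values:
x_3 = 9, x_4 = 19, x_5 = 17, …, x_{11} = -1863, x_{12} = 6259, x_{13} = -13711, x_{14} = 38747.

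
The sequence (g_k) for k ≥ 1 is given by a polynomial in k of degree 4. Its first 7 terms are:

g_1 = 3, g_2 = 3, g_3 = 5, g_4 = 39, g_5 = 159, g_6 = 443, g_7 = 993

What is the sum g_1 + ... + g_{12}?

1st diffs: 0, 2, 34, 120, 284, 550.
2nd diffs: 2, 32, 86, 164, 266.
3rd diffs: 30, 54, 78, 102.
4th diffs: 24, 24, 24 (constant).
Newton forward-difference form: g_k = 3 + 2·C(k-1,2) + 30·C(k-1,3) + 24·C(k-1,4).
Continuing: …, 1935, 3419, 5619, 8733, …, g_{12} = 12983.
Summing k = 1..12 (12 terms) gives 34334.

34334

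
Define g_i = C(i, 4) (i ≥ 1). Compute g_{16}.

C(16, 4) = 1820, so g_{16} = 1820.

1820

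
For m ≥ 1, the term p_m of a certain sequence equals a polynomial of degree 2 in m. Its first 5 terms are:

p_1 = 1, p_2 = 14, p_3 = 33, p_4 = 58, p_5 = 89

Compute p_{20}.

1274

1st diffs: 13, 19, 25, 31.
2nd diffs: 6, 6, 6 (constant).
So p_m = 3m^2 + 4m - 6.
Evaluating at m = 20 gives p_{20} = 1274.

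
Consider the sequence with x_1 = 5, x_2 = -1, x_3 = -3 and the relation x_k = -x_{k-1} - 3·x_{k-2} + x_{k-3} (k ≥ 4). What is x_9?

Compute successive terms:
x_4 = 11; x_5 = -3; x_6 = -33; x_7 = 53; x_8 = 43; x_9 = -235.

-235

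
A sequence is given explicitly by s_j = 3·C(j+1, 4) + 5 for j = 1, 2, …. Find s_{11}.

C(12, 4) = 495, so s_{11} = 1490.

1490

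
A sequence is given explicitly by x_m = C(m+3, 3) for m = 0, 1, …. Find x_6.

84

C(9, 3) = 84, so x_6 = 84.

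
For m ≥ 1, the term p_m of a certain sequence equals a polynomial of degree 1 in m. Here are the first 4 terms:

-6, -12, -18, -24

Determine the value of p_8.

1st diffs: -6, -6, -6 (constant).
So p_m = -6m.
Evaluating at m = 8 gives p_8 = -48.

-48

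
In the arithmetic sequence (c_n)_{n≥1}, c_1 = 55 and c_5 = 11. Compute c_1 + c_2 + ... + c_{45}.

Common difference d = (11 - 55) / (5 - 1) = -11.
c_n = 55 + (n - 1)·(-11).
c_{45} = -429; S = 45·(55 + (-429))/2 = -8415.

-8415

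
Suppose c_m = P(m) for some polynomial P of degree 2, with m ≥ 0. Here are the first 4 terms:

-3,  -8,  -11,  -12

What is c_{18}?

213

1st diffs: -5, -3, -1.
2nd diffs: 2, 2 (constant).
Newton forward-difference form: c_m = -3 + (-5)·C(m,1) + 2·C(m,2).
At m = 18: m = 18, so c_{18} = -3 - 90 + 306 = 213.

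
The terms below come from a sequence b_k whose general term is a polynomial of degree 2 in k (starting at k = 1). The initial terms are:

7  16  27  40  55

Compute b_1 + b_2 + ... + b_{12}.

1118

1st diffs: 9, 11, 13, 15.
2nd diffs: 2, 2, 2 (constant).
So b_k = k^2 + 6k.
Continuing: …, 72, 91, 112, 135, …, b_{12} = 216.
Summing k = 1..12 (12 terms) gives 1118.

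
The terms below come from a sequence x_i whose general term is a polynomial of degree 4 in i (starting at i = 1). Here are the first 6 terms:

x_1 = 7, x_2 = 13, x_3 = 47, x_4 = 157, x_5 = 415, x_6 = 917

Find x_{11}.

12127

1st diffs: 6, 34, 110, 258, 502.
2nd diffs: 28, 76, 148, 244.
3rd diffs: 48, 72, 96.
4th diffs: 24, 24 (constant).
Newton forward-difference form: x_i = 7 + 6·C(i-1,1) + 28·C(i-1,2) + 48·C(i-1,3) + 24·C(i-1,4).
At i = 11: i-1 = 10, so x_{11} = 7 + 60 + 1260 + 5760 + 5040 = 12127.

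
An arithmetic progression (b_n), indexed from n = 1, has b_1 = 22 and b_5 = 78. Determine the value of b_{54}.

Common difference d = (78 - 22) / (5 - 1) = 14.
b_n = 22 + (n - 1)·14.
b_{54} = 22 + 53·14 = 764.

764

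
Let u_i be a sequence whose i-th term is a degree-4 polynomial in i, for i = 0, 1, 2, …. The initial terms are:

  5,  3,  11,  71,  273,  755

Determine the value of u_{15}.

1st diffs: -2, 8, 60, 202, 482.
2nd diffs: 10, 52, 142, 280.
3rd diffs: 42, 90, 138.
4th diffs: 48, 48 (constant).
Newton forward-difference form: u_i = 5 + (-2)·C(i,1) + 10·C(i,2) + 42·C(i,3) + 48·C(i,4).
At i = 15: i = 15, so u_{15} = 5 - 30 + 1050 + 19110 + 65520 = 85655.

85655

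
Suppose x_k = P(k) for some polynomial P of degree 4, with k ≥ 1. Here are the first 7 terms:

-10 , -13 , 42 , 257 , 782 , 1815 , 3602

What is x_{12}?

35817

1st diffs: -3, 55, 215, 525, 1033, 1787.
2nd diffs: 58, 160, 310, 508, 754.
3rd diffs: 102, 150, 198, 246.
4th diffs: 48, 48, 48 (constant).
So x_k = 2k^4 - 3k^3 - 3k^2 - 3k - 3.
Evaluating at k = 12 gives x_{12} = 35817.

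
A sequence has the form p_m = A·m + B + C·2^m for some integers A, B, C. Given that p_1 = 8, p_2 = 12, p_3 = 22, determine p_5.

90

The three given values yield: A + B + 2C = 8; 2A + B + 4C = 12; 3A + B + 8C = 22.
Subtracting the first from the second: A + 2C = 4.
Subtracting the second from the third: A + 4C = 10.
Solving: C = 3, A = -2, then B = 4.
Hence p_5 = -2·5 + 4 + 3·32 = 90.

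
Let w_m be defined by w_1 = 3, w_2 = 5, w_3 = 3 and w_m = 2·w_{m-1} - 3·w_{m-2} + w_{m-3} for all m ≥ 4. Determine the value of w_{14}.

714

Compute successive terms:
w_4 = -6  w_5 = -16  w_6 = -11  …  w_{11} = -202  w_{12} = -166  w_{13} = 209  w_{14} = 714.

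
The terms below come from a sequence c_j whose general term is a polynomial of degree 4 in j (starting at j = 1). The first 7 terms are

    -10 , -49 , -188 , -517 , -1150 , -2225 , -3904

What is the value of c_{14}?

-51217

1st diffs: -39, -139, -329, -633, -1075, -1679.
2nd diffs: -100, -190, -304, -442, -604.
3rd diffs: -90, -114, -138, -162.
4th diffs: -24, -24, -24 (constant).
So c_j = -j^4 - 5j^3 + 5j^2 - 4j - 5.
Evaluating at j = 14 gives c_{14} = -51217.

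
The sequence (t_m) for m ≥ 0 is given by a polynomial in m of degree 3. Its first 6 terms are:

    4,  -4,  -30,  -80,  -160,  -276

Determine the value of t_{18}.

1st diffs: -8, -26, -50, -80, -116.
2nd diffs: -18, -24, -30, -36.
3rd diffs: -6, -6, -6 (constant).
Newton forward-difference form: t_m = 4 + (-8)·C(m,1) + (-18)·C(m,2) + (-6)·C(m,3).
At m = 18: m = 18, so t_{18} = 4 - 144 - 2754 - 4896 = -7790.

-7790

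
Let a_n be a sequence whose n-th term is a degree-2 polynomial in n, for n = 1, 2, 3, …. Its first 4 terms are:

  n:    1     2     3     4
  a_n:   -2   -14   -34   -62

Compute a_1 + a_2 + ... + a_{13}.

-3250

1st diffs: -12, -20, -28.
2nd diffs: -8, -8 (constant).
Newton forward-difference form: a_n = -2 + (-12)·C(n-1,1) + (-8)·C(n-1,2).
Continuing: …, -98, -142, -194, -254, …, a_{13} = -674.
Summing n = 1..13 (13 terms) gives -3250.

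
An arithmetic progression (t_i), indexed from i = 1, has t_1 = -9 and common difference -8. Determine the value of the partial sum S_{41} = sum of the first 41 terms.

-6929

t_i = -9 + (i - 1)·(-8).
t_{41} = -329; S = 41·(-9 + (-329))/2 = -6929.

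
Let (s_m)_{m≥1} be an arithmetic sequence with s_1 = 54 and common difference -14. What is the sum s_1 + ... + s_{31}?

s_m = 54 + (m - 1)·(-14).
s_{31} = -366; S = 31·(54 + (-366))/2 = -4836.

-4836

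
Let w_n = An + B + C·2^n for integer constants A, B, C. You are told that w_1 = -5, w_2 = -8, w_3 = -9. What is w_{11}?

1991

Write the equations: A + B + 2C = -5; 2A + B + 4C = -8; 3A + B + 8C = -9.
Subtracting the first from the second: A + 2C = -3.
Subtracting the second from the third: A + 4C = -1.
Solving: C = 1, A = -5, then B = -2.
So w_n = -5·n + (-2) + 1·2^n; at n=11 this is 1991.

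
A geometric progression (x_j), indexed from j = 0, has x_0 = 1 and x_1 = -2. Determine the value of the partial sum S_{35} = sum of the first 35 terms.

11453246123

Common ratio r = -2.
x_j = 1·(-2)^(j-0).
S = 1·((-2)^35 - 1)/(-2 - 1) = 1·(-34359738368 - 1)/(-3) = 11453246123.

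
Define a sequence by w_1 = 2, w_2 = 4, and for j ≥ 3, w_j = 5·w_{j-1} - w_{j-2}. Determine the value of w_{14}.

548232964

Step forward from the initial values:
w_3 = 18;  w_4 = 86;  w_5 = 412;  …;  w_{11} = 4984348;  w_{12} = 23881446;  w_{13} = 114422882;  w_{14} = 548232964.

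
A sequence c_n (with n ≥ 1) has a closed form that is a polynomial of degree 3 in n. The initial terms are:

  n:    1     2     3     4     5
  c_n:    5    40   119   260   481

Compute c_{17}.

15925

1st diffs: 35, 79, 141, 221.
2nd diffs: 44, 62, 80.
3rd diffs: 18, 18 (constant).
So c_n = 3n^3 + 4n^2 + 2n - 4.
Evaluating at n = 17 gives c_{17} = 15925.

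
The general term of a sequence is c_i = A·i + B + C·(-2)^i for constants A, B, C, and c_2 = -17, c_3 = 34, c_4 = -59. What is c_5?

At i = 2, 3, 4: 2A + B + 4C = -17; 3A + B - 8C = 34; 4A + B + 16C = -59.
Subtracting the first from the second: A - 12C = 51.
Subtracting the second from the third: A + 24C = -93.
Solving: C = -4, A = 3, then B = -7.
So c_i = 3·i + (-7) + (-4)·(-2)^i; at i=5 this is 136.

136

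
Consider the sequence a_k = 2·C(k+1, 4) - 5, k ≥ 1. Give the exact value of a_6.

65

C(7, 4) = 35, so a_6 = 65.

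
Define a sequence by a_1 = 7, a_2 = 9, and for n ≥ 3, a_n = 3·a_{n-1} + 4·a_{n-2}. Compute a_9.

Step forward from the initial values:
a_3 = 55, a_4 = 201, a_5 = 823, a_6 = 3273, a_7 = 13111, a_8 = 52425, a_9 = 209719.
(Characteristic roots are 4 and -1.)

209719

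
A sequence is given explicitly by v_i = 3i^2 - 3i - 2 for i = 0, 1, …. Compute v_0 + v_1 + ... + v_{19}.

6800

Over i = 0..19: Σi = 190, Σi² = 2470.
Total = (3)·2470 + (-3)·190 + (-2)·20 = 6800.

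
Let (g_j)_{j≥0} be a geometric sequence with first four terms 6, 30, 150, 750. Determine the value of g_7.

468750

Common ratio r = 5.
g_j = 6·5^(j-0).
g_7 = 6·5^7 = 468750.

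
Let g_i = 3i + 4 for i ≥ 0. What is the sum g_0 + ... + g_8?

Over i = 0..8: Σi = 36.
Total = (3)·36 + (4)·9 = 144.

144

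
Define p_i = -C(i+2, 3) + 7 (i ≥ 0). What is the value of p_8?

C(10, 3) = 120, so p_8 = -113.

-113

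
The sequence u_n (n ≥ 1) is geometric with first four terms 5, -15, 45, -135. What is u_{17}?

Common ratio r = -3.
u_n = 5·(-3)^(n-1).
u_{17} = 5·(-3)^16 = 215233605.

215233605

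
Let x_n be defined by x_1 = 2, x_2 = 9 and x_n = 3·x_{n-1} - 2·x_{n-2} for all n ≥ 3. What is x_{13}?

28667

Applying the relation repeatedly:
x_3 = 23;  x_4 = 51;  x_5 = 107;  …;  x_{10} = 3579;  x_{11} = 7163;  x_{12} = 14331;  x_{13} = 28667.
(Characteristic roots are 2 and 1.)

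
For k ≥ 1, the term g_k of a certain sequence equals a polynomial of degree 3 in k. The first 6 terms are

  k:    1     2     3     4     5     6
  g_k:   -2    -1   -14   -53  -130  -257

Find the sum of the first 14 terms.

1st diffs: 1, -13, -39, -77, -127.
2nd diffs: -14, -26, -38, -50.
3rd diffs: -12, -12, -12 (constant).
Newton forward-difference form: g_k = -2 + 1·C(k-1,1) + (-14)·C(k-1,2) + (-12)·C(k-1,3).
Continuing: …, -446, -709, -1058, -1505, …, g_{14} = -4513.
Summing k = 1..14 (14 terms) gives -17045.

-17045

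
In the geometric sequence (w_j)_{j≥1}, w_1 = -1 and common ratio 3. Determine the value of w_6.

-243

w_j = (-1)·3^(j-1).
w_6 = (-1)·3^5 = -243.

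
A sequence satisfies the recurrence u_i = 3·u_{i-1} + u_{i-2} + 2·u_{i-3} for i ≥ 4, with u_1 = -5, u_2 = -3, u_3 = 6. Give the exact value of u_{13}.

358355

Applying the relation repeatedly:
u_4 = 5;  u_5 = 15;  u_6 = 62;  u_7 = 211;  u_8 = 725;  u_9 = 2510;  u_{10} = 8677;  u_{11} = 29991;  u_{12} = 103670;  u_{13} = 358355.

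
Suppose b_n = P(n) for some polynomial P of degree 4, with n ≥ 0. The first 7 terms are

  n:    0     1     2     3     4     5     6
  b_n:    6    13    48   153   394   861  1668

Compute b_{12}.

23058

1st diffs: 7, 35, 105, 241, 467, 807.
2nd diffs: 28, 70, 136, 226, 340.
3rd diffs: 42, 66, 90, 114.
4th diffs: 24, 24, 24 (constant).
Newton forward-difference form: b_n = 6 + 7·C(n,1) + 28·C(n,2) + 42·C(n,3) + 24·C(n,4).
At n = 12: n = 12, so b_{12} = 6 + 84 + 1848 + 9240 + 11880 = 23058.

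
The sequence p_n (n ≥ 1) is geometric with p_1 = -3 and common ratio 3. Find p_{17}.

p_n = (-3)·3^(n-1).
p_{17} = (-3)·3^16 = -129140163.

-129140163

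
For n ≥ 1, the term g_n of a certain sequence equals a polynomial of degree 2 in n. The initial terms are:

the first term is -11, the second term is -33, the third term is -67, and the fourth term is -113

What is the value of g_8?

1st diffs: -22, -34, -46.
2nd diffs: -12, -12 (constant).
Newton forward-difference form: g_n = -11 + (-22)·C(n-1,1) + (-12)·C(n-1,2).
At n = 8: n-1 = 7, so g_8 = -11 - 154 - 252 = -417.

-417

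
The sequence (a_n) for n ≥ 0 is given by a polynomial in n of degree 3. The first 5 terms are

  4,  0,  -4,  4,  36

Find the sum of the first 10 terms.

1st diffs: -4, -4, 8, 32.
2nd diffs: 0, 12, 24.
3rd diffs: 12, 12 (constant).
So a_n = 2n^3 - 6n^2 + 4.
Continuing: …, 104, 220, 396, 644, …, a_9 = 976.
Summing n = 0..9 (10 terms) gives 2380.

2380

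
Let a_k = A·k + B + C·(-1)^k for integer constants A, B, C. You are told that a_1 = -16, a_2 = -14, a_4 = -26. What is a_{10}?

Write the equations: A + B - C = -16; 2A + B + C = -14; 4A + B + C = -26.
Subtracting the first from the second: A + 2C = 2.
Subtracting the second from the third: 2A = -12.
Solving: C = 4, A = -6, then B = -6.
So a_k = -6·k + (-6) + 4·(-1)^k; at k=10 this is -62.

-62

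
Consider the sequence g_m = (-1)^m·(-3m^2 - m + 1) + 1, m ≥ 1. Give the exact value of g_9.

(-1)^9 = -1; -3m^2 - m + 1 at m=9 is -251; so g_9 = 252.

252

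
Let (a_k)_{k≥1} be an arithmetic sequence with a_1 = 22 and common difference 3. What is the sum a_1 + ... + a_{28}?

1750

a_k = 22 + (k - 1)·3.
a_{28} = 103; S = 28·(22 + 103)/2 = 1750.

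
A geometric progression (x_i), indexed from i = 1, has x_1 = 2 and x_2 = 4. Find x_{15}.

Common ratio r = 2.
x_i = 2·2^(i-1).
x_{15} = 2·2^14 = 32768.

32768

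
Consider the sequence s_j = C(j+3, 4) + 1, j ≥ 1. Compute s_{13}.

1821

C(16, 4) = 1820, so s_{13} = 1821.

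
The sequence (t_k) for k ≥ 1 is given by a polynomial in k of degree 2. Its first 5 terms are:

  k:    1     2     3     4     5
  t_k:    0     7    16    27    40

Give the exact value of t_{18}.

1st diffs: 7, 9, 11, 13.
2nd diffs: 2, 2, 2 (constant).
Newton forward-difference form: t_k = 7·C(k-1,1) + 2·C(k-1,2).
At k = 18: k-1 = 17, so t_{18} = 119 + 272 = 391.

391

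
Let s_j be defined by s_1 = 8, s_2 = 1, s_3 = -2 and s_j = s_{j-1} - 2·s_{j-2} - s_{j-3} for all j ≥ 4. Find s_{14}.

-173

Iterate the recurrence:
s_4 = -12  s_5 = -9  s_6 = 17  …  s_{11} = -24  s_{12} = 425  s_{13} = 653  s_{14} = -173.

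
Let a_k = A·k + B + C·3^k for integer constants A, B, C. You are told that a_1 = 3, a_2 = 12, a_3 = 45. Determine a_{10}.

118068

The three given values yield: A + B + 3C = 3; 2A + B + 9C = 12; 3A + B + 27C = 45.
Subtracting the first from the second: A + 6C = 9.
Subtracting the second from the third: A + 18C = 33.
Solving: C = 2, A = -3, then B = 0.
So a_k = -3·k + 0 + 2·3^k; at k=10 this is 118068.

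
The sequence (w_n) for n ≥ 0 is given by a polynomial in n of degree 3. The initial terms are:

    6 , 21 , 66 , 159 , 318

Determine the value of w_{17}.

16581

1st diffs: 15, 45, 93, 159.
2nd diffs: 30, 48, 66.
3rd diffs: 18, 18 (constant).
So w_n = 3n^3 + 6n^2 + 6n + 6.
Evaluating at n = 17 gives w_{17} = 16581.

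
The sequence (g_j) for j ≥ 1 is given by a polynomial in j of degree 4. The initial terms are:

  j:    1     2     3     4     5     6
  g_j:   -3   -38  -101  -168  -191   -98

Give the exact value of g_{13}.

14889

1st diffs: -35, -63, -67, -23, 93.
2nd diffs: -28, -4, 44, 116.
3rd diffs: 24, 48, 72.
4th diffs: 24, 24 (constant).
Newton forward-difference form: g_j = -3 + (-35)·C(j-1,1) + (-28)·C(j-1,2) + 24·C(j-1,3) + 24·C(j-1,4).
At j = 13: j-1 = 12, so g_{13} = -3 - 420 - 1848 + 5280 + 11880 = 14889.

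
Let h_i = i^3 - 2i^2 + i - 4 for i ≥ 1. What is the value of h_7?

h_7 = 1·7^3 - 2·7^2 + 1·7 - 4 = 248.

248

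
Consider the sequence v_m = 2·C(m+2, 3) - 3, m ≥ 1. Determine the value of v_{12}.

725

C(14, 3) = 364, so v_{12} = 725.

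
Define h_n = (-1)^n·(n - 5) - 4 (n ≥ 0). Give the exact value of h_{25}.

-24

(-1)^25 = -1; n - 5 at n=25 is 20; so h_{25} = -24.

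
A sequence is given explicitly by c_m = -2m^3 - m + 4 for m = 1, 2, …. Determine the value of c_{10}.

-2006

c_{10} = -2·10^3 - 1·10 + 4 = -2006.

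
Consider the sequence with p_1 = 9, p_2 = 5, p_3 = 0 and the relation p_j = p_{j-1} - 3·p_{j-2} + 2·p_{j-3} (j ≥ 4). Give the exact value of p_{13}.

Compute successive terms:
p_4 = 3  p_5 = 13  p_6 = 4  p_7 = -29  p_8 = -15  p_9 = 80  p_{10} = 67  p_{11} = -203  p_{12} = -244  p_{13} = 499.

499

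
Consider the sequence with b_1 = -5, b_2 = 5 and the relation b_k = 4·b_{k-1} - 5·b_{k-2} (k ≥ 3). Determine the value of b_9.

Applying the relation repeatedly:
b_3 = 45  b_4 = 155  b_5 = 395  b_6 = 805  b_7 = 1245  b_8 = 955  b_9 = -2405.

-2405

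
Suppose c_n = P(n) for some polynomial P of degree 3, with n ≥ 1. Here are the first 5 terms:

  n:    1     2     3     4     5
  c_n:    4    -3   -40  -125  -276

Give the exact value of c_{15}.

1st diffs: -7, -37, -85, -151.
2nd diffs: -30, -48, -66.
3rd diffs: -18, -18 (constant).
Newton forward-difference form: c_n = 4 + (-7)·C(n-1,1) + (-30)·C(n-1,2) + (-18)·C(n-1,3).
At n = 15: n-1 = 14, so c_{15} = 4 - 98 - 2730 - 6552 = -9376.

-9376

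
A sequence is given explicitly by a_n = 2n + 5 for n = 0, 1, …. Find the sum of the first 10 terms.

140

Over n = 0..9: Σn = 45.
Total = (2)·45 + (5)·10 = 140.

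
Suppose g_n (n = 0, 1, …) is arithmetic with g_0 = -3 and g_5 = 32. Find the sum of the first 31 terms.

Common difference d = (32 - (-3)) / (5 - 0) = 7.
g_n = -3 + (n - 0)·7.
g_{30} = 207; S = 31·(-3 + 207)/2 = 3162.

3162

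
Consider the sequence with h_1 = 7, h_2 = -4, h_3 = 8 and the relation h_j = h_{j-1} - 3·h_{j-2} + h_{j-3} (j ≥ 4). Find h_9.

h_4 = 27; h_5 = -1; h_6 = -74; h_7 = -44; h_8 = 177; h_9 = 235.

235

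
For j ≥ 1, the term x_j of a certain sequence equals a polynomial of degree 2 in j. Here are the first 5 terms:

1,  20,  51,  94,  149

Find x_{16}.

1546

1st diffs: 19, 31, 43, 55.
2nd diffs: 12, 12, 12 (constant).
Newton forward-difference form: x_j = 1 + 19·C(j-1,1) + 12·C(j-1,2).
At j = 16: j-1 = 15, so x_{16} = 1 + 285 + 1260 = 1546.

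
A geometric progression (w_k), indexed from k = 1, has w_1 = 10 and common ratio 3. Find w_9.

w_k = 10·3^(k-1).
w_9 = 10·3^8 = 65610.

65610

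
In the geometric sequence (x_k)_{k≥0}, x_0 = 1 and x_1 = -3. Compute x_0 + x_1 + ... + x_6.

Common ratio r = -3.
x_k = 1·(-3)^(k-0).
S = 1·((-3)^7 - 1)/(-3 - 1) = 1·(-2187 - 1)/(-4) = 547.

547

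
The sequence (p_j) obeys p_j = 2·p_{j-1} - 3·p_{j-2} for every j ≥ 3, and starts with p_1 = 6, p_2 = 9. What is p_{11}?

Step forward from the initial values:
p_3 = 0, p_4 = -27, p_5 = -54, p_6 = -27, p_7 = 108, p_8 = 297, p_9 = 270, p_{10} = -351, p_{11} = -1512.

-1512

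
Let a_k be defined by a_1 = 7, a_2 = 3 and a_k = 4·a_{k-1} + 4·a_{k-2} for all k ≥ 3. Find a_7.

19712

Applying the relation repeatedly:
a_3 = 40  a_4 = 172  a_5 = 848  a_6 = 4080  a_7 = 19712.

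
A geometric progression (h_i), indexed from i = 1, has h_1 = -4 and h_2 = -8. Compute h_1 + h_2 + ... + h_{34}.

Common ratio r = 2.
h_i = (-4)·2^(i-1).
S = (-4)·(2^34 - 1)/(2 - 1) = (-4)·(17179869184 - 1)/(1) = -68719476732.

-68719476732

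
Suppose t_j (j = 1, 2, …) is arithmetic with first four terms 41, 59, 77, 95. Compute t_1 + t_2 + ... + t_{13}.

1937

Common difference d = 18.
t_j = 41 + (j - 1)·18.
t_{13} = 257; S = 13·(41 + 257)/2 = 1937.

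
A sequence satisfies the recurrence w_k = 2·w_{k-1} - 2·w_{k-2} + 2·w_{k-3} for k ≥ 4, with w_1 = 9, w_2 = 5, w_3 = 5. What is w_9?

164

Step forward from the initial values:
w_4 = 18; w_5 = 36; w_6 = 46; w_7 = 56; w_8 = 92; w_9 = 164.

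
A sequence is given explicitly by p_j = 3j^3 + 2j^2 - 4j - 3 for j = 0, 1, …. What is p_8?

p_8 = 3·8^3 + 2·8^2 - 4·8 - 3 = 1629.

1629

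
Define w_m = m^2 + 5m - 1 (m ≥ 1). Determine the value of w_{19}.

w_{19} = 1·19^2 + 5·19 - 1 = 455.

455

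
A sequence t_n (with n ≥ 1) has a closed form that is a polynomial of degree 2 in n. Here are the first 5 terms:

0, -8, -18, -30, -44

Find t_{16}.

-330

1st diffs: -8, -10, -12, -14.
2nd diffs: -2, -2, -2 (constant).
Newton forward-difference form: t_n = (-8)·C(n-1,1) + (-2)·C(n-1,2).
At n = 16: n-1 = 15, so t_{16} = -120 - 210 = -330.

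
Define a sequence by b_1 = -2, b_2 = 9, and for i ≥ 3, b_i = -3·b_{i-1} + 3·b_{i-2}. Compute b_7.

Applying the relation repeatedly:
b_3 = -33;  b_4 = 126;  b_5 = -477;  b_6 = 1809;  b_7 = -6858.

-6858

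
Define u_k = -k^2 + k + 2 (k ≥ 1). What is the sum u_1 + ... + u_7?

Over k = 1..7: Σk = 28, Σk² = 140.
Total = (-1)·140 + (1)·28 + (2)·7 = -98.

-98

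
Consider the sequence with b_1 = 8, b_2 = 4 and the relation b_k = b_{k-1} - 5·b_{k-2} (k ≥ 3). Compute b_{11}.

15804

Iterate the recurrence:
b_3 = -36;  b_4 = -56;  b_5 = 124;  b_6 = 404;  b_7 = -216;  b_8 = -2236;  b_9 = -1156;  b_{10} = 10024;  b_{11} = 15804.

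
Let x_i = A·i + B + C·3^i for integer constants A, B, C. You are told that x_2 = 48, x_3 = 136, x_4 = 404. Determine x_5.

1212

At i = 2, 3, 4: 2A + B + 9C = 48; 3A + B + 27C = 136; 4A + B + 81C = 404.
Subtracting the first from the second: A + 18C = 88.
Subtracting the second from the third: A + 54C = 268.
Solving: C = 5, A = -2, then B = 7.
So x_i = -2·i + 7 + 5·3^i; at i=5 this is 1212.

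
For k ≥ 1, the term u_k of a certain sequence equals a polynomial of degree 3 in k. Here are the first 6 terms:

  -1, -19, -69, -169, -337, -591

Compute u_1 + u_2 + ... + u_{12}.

1st diffs: -18, -50, -100, -168, -254.
2nd diffs: -32, -50, -68, -86.
3rd diffs: -18, -18, -18 (constant).
Newton forward-difference form: u_k = -1 + (-18)·C(k-1,1) + (-32)·C(k-1,2) + (-18)·C(k-1,3).
Continuing: …, -949, -1429, -2049, -2827, …, u_{12} = -4929.
Summing k = 1..12 (12 terms) gives -17150.

-17150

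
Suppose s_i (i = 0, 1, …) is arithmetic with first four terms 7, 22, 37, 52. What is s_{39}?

Common difference d = 15.
s_i = 7 + (i - 0)·15.
s_{39} = 7 + 39·15 = 592.

592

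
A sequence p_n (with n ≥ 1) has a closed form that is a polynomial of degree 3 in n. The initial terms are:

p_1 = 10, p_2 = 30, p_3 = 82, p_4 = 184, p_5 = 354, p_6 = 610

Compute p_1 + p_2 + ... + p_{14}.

31626

1st diffs: 20, 52, 102, 170, 256.
2nd diffs: 32, 50, 68, 86.
3rd diffs: 18, 18, 18 (constant).
So p_n = 3n^3 - 2n^2 + 5n + 4.
Continuing: …, 970, 1452, 2074, 2854, …, p_{14} = 7914.
Summing n = 1..14 (14 terms) gives 31626.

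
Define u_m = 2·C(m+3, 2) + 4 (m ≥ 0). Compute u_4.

C(7, 2) = 21, so u_4 = 46.

46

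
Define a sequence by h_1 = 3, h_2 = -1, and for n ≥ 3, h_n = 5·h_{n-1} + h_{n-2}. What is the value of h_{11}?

-1117397

Applying the relation repeatedly:
h_3 = -2, h_4 = -11, h_5 = -57, h_6 = -296, h_7 = -1537, h_8 = -7981, h_9 = -41442, h_{10} = -215191, h_{11} = -1117397.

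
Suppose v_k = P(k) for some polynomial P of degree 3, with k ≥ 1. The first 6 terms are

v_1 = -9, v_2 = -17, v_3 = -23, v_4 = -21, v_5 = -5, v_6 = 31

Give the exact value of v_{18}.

1st diffs: -8, -6, 2, 16, 36.
2nd diffs: 2, 8, 14, 20.
3rd diffs: 6, 6, 6 (constant).
Newton forward-difference form: v_k = -9 + (-8)·C(k-1,1) + 2·C(k-1,2) + 6·C(k-1,3).
At k = 18: k-1 = 17, so v_{18} = -9 - 136 + 272 + 4080 = 4207.

4207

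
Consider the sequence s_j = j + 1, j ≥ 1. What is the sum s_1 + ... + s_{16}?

152

Over j = 1..16: Σj = 136.
Total = (1)·136 + (1)·16 = 152.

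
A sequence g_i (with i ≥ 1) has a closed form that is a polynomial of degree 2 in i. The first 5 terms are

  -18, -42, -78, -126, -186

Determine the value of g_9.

1st diffs: -24, -36, -48, -60.
2nd diffs: -12, -12, -12 (constant).
Newton forward-difference form: g_i = -18 + (-24)·C(i-1,1) + (-12)·C(i-1,2).
At i = 9: i-1 = 8, so g_9 = -18 - 192 - 336 = -546.

-546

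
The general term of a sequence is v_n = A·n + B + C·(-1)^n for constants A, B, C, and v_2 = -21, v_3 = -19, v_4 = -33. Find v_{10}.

Plug in n = 2, 3, 4: 2A + B + C = -21; 3A + B - C = -19; 4A + B + C = -33.
Subtracting the first from the second: A - 2C = 2.
Subtracting the second from the third: A + 2C = -14.
Solving: C = -4, A = -6, then B = -5.
Therefore v_{10} = -60 + (-5) + (-4)·1 = -69.

-69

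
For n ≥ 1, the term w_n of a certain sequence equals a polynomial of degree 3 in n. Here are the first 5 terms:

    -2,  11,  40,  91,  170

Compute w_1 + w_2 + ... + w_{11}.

5313

1st diffs: 13, 29, 51, 79.
2nd diffs: 16, 22, 28.
3rd diffs: 6, 6 (constant).
Newton forward-difference form: w_n = -2 + 13·C(n-1,1) + 16·C(n-1,2) + 6·C(n-1,3).
Continuing: …, 283, 436, 635, 886, …, w_{11} = 1568.
Summing n = 1..11 (11 terms) gives 5313.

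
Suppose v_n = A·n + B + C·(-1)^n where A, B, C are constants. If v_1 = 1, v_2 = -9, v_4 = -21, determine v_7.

Plug in n = 1, 2, 4: A + B - C = 1; 2A + B + C = -9; 4A + B + C = -21.
Subtracting the first from the second: A + 2C = -10.
Subtracting the second from the third: 2A = -12.
Solving: C = -2, A = -6, then B = 5.
Therefore v_7 = -42 + 5 + (-2)·(-1) = -35.

-35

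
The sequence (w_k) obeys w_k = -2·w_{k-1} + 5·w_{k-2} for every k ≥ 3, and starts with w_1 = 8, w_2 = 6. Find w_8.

w_3 = 28; w_4 = -26; w_5 = 192; w_6 = -514; w_7 = 1988; w_8 = -6546.

-6546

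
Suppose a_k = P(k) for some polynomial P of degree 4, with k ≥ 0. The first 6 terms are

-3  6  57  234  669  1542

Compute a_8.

9309

1st diffs: 9, 51, 177, 435, 873.
2nd diffs: 42, 126, 258, 438.
3rd diffs: 84, 132, 180.
4th diffs: 48, 48 (constant).
Newton forward-difference form: a_k = -3 + 9·C(k,1) + 42·C(k,2) + 84·C(k,3) + 48·C(k,4).
At k = 8: k = 8, so a_8 = -3 + 72 + 1176 + 4704 + 3360 = 9309.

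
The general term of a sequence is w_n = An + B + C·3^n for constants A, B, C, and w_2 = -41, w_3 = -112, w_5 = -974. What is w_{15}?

-57395620

The three given values yield: 2A + B + 9C = -41; 3A + B + 27C = -112; 5A + B + 243C = -974.
Subtracting the first from the second: A + 18C = -71.
Subtracting the second from the third: 2A + 216C = -862.
Solving: C = -4, A = 1, then B = -7.
Hence w_{15} = 1·15 + (-7) + (-4)·14348907 = -57395620.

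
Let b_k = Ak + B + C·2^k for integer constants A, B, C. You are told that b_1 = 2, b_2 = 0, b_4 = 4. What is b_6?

Plug in k = 1, 2, 4: A + B + 2C = 2; 2A + B + 4C = 0; 4A + B + 16C = 4.
Subtracting the first from the second: A + 2C = -2.
Subtracting the second from the third: 2A + 12C = 4.
Solving: C = 1, A = -4, then B = 4.
Hence b_6 = -4·6 + 4 + 1·64 = 44.

44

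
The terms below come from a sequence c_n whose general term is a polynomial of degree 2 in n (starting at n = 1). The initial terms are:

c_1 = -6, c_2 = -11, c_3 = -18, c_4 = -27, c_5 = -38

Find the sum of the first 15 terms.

-1525

1st diffs: -5, -7, -9, -11.
2nd diffs: -2, -2, -2 (constant).
Newton forward-difference form: c_n = -6 + (-5)·C(n-1,1) + (-2)·C(n-1,2).
Continuing: …, -51, -66, -83, -102, …, c_{15} = -258.
Summing n = 1..15 (15 terms) gives -1525.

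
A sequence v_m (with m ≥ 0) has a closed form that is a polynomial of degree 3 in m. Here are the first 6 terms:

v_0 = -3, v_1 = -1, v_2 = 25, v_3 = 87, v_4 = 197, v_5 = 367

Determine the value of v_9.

1st diffs: 2, 26, 62, 110, 170.
2nd diffs: 24, 36, 48, 60.
3rd diffs: 12, 12, 12 (constant).
Newton forward-difference form: v_m = -3 + 2·C(m,1) + 24·C(m,2) + 12·C(m,3).
At m = 9: m = 9, so v_9 = -3 + 18 + 864 + 1008 = 1887.

1887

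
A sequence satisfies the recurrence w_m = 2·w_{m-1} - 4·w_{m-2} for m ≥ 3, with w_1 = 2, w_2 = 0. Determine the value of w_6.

64

Compute successive terms:
w_3 = -8, w_4 = -16, w_5 = 0, w_6 = 64.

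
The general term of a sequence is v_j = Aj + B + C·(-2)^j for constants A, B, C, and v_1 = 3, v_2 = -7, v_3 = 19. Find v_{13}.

16407

Write the equations: A + B - 2C = 3; 2A + B + 4C = -7; 3A + B - 8C = 19.
Subtracting the first from the second: A + 6C = -10.
Subtracting the second from the third: A - 12C = 26.
Solving: C = -2, A = 2, then B = -3.
Therefore v_{13} = 26 + (-3) + (-2)·(-8192) = 16407.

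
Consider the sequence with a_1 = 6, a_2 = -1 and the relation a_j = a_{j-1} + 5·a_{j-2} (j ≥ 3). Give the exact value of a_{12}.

168109

Iterate the recurrence:
a_3 = 29; a_4 = 24; a_5 = 169; a_6 = 289; a_7 = 1134; a_8 = 2579; a_9 = 8249; a_{10} = 21144; a_{11} = 62389; a_{12} = 168109.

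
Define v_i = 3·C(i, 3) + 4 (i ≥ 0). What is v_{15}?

1369

C(15, 3) = 455, so v_{15} = 1369.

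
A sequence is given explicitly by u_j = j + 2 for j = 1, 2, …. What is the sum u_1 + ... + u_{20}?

Over j = 1..20: Σj = 210.
Total = (1)·210 + (2)·20 = 250.

250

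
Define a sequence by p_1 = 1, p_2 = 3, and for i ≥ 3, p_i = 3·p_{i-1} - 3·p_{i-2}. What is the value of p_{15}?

4374

Iterate the recurrence:
p_3 = 6; p_4 = 9; p_5 = 9; …; p_{12} = 0; p_{13} = 729; p_{14} = 2187; p_{15} = 4374.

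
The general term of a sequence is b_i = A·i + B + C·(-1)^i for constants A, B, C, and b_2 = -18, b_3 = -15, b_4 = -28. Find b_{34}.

-178

The three given values yield: 2A + B + C = -18; 3A + B - C = -15; 4A + B + C = -28.
Subtracting the first from the second: A - 2C = 3.
Subtracting the second from the third: A + 2C = -13.
Solving: C = -4, A = -5, then B = -4.
Hence b_{34} = -5·34 + (-4) + (-4)·1 = -178.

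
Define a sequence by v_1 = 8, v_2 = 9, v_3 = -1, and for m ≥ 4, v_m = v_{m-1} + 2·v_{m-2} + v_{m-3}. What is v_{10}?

1683

Applying the relation repeatedly:
v_4 = 25, v_5 = 32, v_6 = 81, v_7 = 170, v_8 = 364, v_9 = 785, v_{10} = 1683.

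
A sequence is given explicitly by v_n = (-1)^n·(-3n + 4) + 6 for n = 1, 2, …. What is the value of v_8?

(-1)^8 = 1; -3n + 4 at n=8 is -20; so v_8 = -14.

-14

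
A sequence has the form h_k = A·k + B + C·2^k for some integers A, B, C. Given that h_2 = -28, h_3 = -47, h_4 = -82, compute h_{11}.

The three given values yield: 2A + B + 4C = -28; 3A + B + 8C = -47; 4A + B + 16C = -82.
Subtracting the first from the second: A + 4C = -19.
Subtracting the second from the third: A + 8C = -35.
Solving: C = -4, A = -3, then B = -6.
So h_k = -3·k + (-6) + (-4)·2^k; at k=11 this is -8231.

-8231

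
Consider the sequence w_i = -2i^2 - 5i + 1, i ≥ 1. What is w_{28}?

w_{28} = -2·28^2 - 5·28 + 1 = -1707.

-1707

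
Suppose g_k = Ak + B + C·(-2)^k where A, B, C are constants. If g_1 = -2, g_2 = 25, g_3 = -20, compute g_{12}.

16423

Plug in k = 1, 2, 3: A + B - 2C = -2; 2A + B + 4C = 25; 3A + B - 8C = -20.
Subtracting the first from the second: A + 6C = 27.
Subtracting the second from the third: A - 12C = -45.
Solving: C = 4, A = 3, then B = 3.
Hence g_{12} = 3·12 + 3 + 4·4096 = 16423.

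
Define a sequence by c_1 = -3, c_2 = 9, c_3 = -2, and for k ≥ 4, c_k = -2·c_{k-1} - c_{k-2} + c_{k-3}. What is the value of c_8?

Iterate the recurrence:
c_4 = -8;  c_5 = 27;  c_6 = -48;  c_7 = 61;  c_8 = -47.

-47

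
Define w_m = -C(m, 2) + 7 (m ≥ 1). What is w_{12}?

-59

C(12, 2) = 66, so w_{12} = -59.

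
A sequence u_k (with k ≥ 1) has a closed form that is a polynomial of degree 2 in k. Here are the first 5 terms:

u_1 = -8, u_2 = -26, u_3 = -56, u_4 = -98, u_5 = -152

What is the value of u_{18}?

1st diffs: -18, -30, -42, -54.
2nd diffs: -12, -12, -12 (constant).
Newton forward-difference form: u_k = -8 + (-18)·C(k-1,1) + (-12)·C(k-1,2).
At k = 18: k-1 = 17, so u_{18} = -8 - 306 - 1632 = -1946.

-1946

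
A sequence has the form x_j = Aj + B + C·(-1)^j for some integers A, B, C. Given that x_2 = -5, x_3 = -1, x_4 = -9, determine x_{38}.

Plug in j = 2, 3, 4: 2A + B + C = -5; 3A + B - C = -1; 4A + B + C = -9.
Subtracting the first from the second: A - 2C = 4.
Subtracting the second from the third: A + 2C = -8.
Solving: C = -3, A = -2, then B = 2.
Therefore x_{38} = -76 + 2 + (-3)·1 = -77.

-77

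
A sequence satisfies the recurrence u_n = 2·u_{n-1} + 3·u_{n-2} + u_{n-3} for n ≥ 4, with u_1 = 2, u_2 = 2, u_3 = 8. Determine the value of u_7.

702

Iterate the recurrence:
u_4 = 24, u_5 = 74, u_6 = 228, u_7 = 702.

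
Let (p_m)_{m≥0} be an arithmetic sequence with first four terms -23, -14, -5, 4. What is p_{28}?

229

Common difference d = 9.
p_m = -23 + (m - 0)·9.
p_{28} = -23 + 28·9 = 229.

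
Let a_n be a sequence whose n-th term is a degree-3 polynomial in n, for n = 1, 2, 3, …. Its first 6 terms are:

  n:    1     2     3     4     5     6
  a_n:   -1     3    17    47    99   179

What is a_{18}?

1st diffs: 4, 14, 30, 52, 80.
2nd diffs: 10, 16, 22, 28.
3rd diffs: 6, 6, 6 (constant).
So a_n = n^3 - n^2 - 1.
Evaluating at n = 18 gives a_{18} = 5507.

5507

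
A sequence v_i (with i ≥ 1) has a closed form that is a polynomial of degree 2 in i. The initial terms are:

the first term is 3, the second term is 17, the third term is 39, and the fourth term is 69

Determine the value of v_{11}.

1st diffs: 14, 22, 30.
2nd diffs: 8, 8 (constant).
Newton forward-difference form: v_i = 3 + 14·C(i-1,1) + 8·C(i-1,2).
At i = 11: i-1 = 10, so v_{11} = 3 + 140 + 360 = 503.

503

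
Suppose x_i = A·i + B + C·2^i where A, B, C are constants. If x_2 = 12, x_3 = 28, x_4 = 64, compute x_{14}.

Write the equations: 2A + B + 4C = 12; 3A + B + 8C = 28; 4A + B + 16C = 64.
Subtracting the first from the second: A + 4C = 16.
Subtracting the second from the third: A + 8C = 36.
Solving: C = 5, A = -4, then B = 0.
So x_i = -4·i + 0 + 5·2^i; at i=14 this is 81864.

81864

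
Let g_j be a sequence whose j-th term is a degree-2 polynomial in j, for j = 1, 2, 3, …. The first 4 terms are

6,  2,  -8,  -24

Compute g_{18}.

-878

1st diffs: -4, -10, -16.
2nd diffs: -6, -6 (constant).
Newton forward-difference form: g_j = 6 + (-4)·C(j-1,1) + (-6)·C(j-1,2).
At j = 18: j-1 = 17, so g_{18} = 6 - 68 - 816 = -878.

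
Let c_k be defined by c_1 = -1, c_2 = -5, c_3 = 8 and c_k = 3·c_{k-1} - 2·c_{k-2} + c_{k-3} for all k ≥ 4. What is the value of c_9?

Step forward from the initial values:
c_4 = 33  c_5 = 78  c_6 = 176  c_7 = 405  c_8 = 941  c_9 = 2189.

2189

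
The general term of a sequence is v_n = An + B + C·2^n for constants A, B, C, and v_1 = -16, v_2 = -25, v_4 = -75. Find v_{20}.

-4194331

Plug in n = 1, 2, 4: A + B + 2C = -16; 2A + B + 4C = -25; 4A + B + 16C = -75.
Subtracting the first from the second: A + 2C = -9.
Subtracting the second from the third: 2A + 12C = -50.
Solving: C = -4, A = -1, then B = -7.
So v_n = -1·n + (-7) + (-4)·2^n; at n=20 this is -4194331.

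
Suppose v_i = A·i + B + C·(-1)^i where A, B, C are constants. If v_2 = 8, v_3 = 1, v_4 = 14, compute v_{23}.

Plug in i = 2, 3, 4: 2A + B + C = 8; 3A + B - C = 1; 4A + B + C = 14.
Subtracting the first from the second: A - 2C = -7.
Subtracting the second from the third: A + 2C = 13.
Solving: C = 5, A = 3, then B = -3.
Therefore v_{23} = 69 + (-3) + 5·(-1) = 61.

61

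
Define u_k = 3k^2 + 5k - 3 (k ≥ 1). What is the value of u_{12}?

u_{12} = 3·12^2 + 5·12 - 3 = 489.

489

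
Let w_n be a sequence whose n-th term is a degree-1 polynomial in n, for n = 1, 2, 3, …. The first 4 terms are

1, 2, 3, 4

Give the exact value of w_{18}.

18

1st diffs: 1, 1, 1 (constant).
So w_n = n.
Evaluating at n = 18 gives w_{18} = 18.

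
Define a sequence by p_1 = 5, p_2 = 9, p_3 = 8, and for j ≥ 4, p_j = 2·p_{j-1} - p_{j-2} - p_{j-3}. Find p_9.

-49

Step forward from the initial values:
p_4 = 2, p_5 = -13, p_6 = -36, p_7 = -61, p_8 = -73, p_9 = -49.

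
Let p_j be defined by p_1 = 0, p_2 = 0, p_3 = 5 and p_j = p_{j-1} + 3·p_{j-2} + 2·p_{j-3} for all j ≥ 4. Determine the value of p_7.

115

Iterate the recurrence:
p_4 = 5;  p_5 = 20;  p_6 = 45;  p_7 = 115.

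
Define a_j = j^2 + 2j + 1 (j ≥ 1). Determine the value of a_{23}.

a_{23} = 1·23^2 + 2·23 + 1 = 576.

576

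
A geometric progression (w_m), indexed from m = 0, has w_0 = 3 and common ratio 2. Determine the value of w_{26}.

w_m = 3·2^(m-0).
w_{26} = 3·2^26 = 201326592.

201326592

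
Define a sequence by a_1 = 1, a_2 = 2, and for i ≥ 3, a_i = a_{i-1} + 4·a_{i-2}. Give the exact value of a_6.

94

Applying the relation repeatedly:
a_3 = 6  a_4 = 14  a_5 = 38  a_6 = 94.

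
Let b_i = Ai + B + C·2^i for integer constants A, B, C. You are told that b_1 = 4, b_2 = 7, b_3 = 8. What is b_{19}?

-524192

The three given values yield: A + B + 2C = 4; 2A + B + 4C = 7; 3A + B + 8C = 8.
Subtracting the first from the second: A + 2C = 3.
Subtracting the second from the third: A + 4C = 1.
Solving: C = -1, A = 5, then B = 1.
So b_i = 5·i + 1 + (-1)·2^i; at i=19 this is -524192.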